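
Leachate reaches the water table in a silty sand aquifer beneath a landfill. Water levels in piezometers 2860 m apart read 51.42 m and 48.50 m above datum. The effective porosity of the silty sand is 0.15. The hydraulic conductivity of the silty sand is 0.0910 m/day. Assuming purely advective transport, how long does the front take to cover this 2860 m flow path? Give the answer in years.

12600

Hydraulic gradient i = (51.42 − 48.50) / 2860 = 2.92 / 2860 = 0.001021.
Darcy flux q = K · i = 0.09100 × 0.001021 = 9.291e-05 m/day.
Seepage velocity v = q / n_e = 9.291e-05 / 0.15 = 0.0006194 m/day.
Travel time t = L / v = 2860 / 0.0006194 = 4.617e+06 days = 12642 years.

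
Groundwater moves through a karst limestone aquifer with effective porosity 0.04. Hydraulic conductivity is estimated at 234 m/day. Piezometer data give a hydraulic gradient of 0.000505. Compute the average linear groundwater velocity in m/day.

Hydraulic gradient i = 0.000505.
Darcy flux q = K · i = 234.0 × 0.0005050 = 0.1182 m/day.
Seepage velocity v = q / n_e = 0.1182 / 0.04 = 2.954 m/day.

2.95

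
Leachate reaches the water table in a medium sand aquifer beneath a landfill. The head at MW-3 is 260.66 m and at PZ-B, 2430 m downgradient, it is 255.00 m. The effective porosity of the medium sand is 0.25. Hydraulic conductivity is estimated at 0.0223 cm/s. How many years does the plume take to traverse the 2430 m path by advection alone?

37.1

Convert K: 0.0223 cm/s × 864 = 19.27 m/day.
Hydraulic gradient i = (260.66 − 255.00) / 2430 = 5.66 / 2430 = 0.002329.
Darcy flux q = K · i = 19.27 × 0.002329 = 0.04488 m/day.
Seepage velocity v = q / n_e = 0.04488 / 0.25 = 0.1795 m/day.
Travel time t = L / v = 2430 / 0.1795 = 13537 days = 37.06 years.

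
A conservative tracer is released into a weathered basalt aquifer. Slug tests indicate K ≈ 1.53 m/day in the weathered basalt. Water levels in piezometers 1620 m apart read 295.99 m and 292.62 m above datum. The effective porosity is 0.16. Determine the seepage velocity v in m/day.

0.0199

Hydraulic gradient i = (295.99 − 292.62) / 1620 = 3.37 / 1620 = 0.002080.
Darcy flux q = K · i = 1.530 × 0.002080 = 0.003183 m/day.
Seepage velocity v = q / n_e = 0.003183 / 0.16 = 0.01989 m/day.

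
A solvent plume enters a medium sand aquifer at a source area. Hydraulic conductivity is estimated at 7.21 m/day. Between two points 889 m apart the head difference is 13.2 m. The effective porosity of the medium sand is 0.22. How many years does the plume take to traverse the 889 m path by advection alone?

5.00

Hydraulic gradient i = Δh / L = 13.2 / 889 = 0.01485.
Darcy flux q = K · i = 7.210 × 0.01485 = 0.1071 m/day.
Seepage velocity v = q / n_e = 0.1071 / 0.22 = 0.4866 m/day.
Travel time t = L / v = 889 / 0.4866 = 1827 days = 5.002 years.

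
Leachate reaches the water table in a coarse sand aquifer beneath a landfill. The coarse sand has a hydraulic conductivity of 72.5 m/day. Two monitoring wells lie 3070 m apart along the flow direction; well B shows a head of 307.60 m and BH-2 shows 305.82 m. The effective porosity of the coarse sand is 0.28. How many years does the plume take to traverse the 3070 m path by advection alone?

Hydraulic gradient i = (307.60 − 305.82) / 3070 = 1.78 / 3070 = 0.0005798.
Darcy flux q = K · i = 72.50 × 0.0005798 = 0.04204 m/day.
Seepage velocity v = q / n_e = 0.04204 / 0.28 = 0.1501 m/day.
Travel time t = L / v = 3070 / 0.1501 = 20449 days = 55.99 years.

56.0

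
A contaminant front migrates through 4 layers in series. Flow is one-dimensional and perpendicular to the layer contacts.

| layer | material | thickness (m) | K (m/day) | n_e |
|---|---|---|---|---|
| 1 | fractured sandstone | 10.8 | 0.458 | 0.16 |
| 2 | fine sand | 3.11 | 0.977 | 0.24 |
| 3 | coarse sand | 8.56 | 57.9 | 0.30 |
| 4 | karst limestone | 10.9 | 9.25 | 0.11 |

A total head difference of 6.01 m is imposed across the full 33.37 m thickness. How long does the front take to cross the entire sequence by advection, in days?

With flow normal to the layers, continuity requires the same specific discharge q through every layer.
Σ(b_i/K_i) = 10.8/0.458 + 3.11/0.977 + 8.56/57.9 + 10.9/9.25 = 28.09 d.
q = Δh / Σ(b_i/K_i) = 6.01 / 28.09 = 0.2140 m/day.
In each layer the seepage velocity is v_i = q/n_i, so the layer transit time is t_i = b_i·n_i / q:
  layer 1 (fractured sandstone): t_1 = 10.8 × 0.16 / 0.2140 = 8.077 d
  layer 2 (fine sand): t_2 = 3.11 × 0.24 / 0.2140 = 3.489 d
  layer 3 (coarse sand): t_3 = 8.56 × 0.30 / 0.2140 = 12.00 d
  layer 4 (karst limestone): t_4 = 10.9 × 0.11 / 0.2140 = 5.604 d
Total t = Σ t_i = 29.17 days.

29.2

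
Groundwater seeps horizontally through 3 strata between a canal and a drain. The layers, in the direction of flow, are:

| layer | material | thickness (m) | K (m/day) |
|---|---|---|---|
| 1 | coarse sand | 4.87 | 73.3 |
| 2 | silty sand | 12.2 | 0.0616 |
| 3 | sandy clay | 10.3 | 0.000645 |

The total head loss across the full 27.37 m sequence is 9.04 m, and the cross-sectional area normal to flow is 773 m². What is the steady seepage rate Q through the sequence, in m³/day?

Flow is perpendicular to layering, so the layers act in series and the equivalent K is the thickness-weighted harmonic mean.
Total thickness L = 4.87 + 12.2 + 10.3 = 27.37 m.
Σ(b_i/K_i) = 4.87/73.3 + 12.2/0.0616 + 10.3/0.000645 = 16167 d.
K_eq = L / Σ(b_i/K_i) = 27.37 / 16167 = 0.001693 m/day.
Q = K_eq · A · (Δh/L) = 0.001693 × 773 × (9.04/27.37) = 0.4322 m³/day.

0.432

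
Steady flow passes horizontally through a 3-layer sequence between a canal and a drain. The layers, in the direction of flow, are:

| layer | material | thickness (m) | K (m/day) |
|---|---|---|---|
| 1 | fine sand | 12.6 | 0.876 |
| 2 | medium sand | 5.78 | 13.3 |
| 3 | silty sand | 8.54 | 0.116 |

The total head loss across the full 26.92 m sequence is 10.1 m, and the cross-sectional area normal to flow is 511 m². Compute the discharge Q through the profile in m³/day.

58.4

Flow is perpendicular to layering, so the layers act in series and the equivalent K is the thickness-weighted harmonic mean.
Total thickness L = 12.6 + 5.78 + 8.54 = 26.92 m.
Σ(b_i/K_i) = 12.6/0.876 + 5.78/13.3 + 8.54/0.116 = 88.44 d.
K_eq = L / Σ(b_i/K_i) = 26.92 / 88.44 = 0.3044 m/day.
Q = K_eq · A · (Δh/L) = 0.3044 × 511 × (10.1/26.92) = 58.36 m³/day.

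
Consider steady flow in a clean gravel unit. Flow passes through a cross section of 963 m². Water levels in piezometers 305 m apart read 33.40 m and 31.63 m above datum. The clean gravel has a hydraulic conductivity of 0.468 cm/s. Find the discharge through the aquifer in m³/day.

Convert K: 0.468 cm/s × 864 = 404.4 m/day.
Hydraulic gradient i = (33.40 − 31.63) / 305 = 1.77 / 305 = 0.005803.
Darcy's law: Q = K · A · i = 404.4 × 963.0 × 0.005803 = 2260 m³/day.

2260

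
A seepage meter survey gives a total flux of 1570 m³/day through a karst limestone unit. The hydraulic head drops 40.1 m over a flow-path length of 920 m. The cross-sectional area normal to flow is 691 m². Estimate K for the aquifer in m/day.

52.1

Hydraulic gradient i = Δh / L = 40.1 / 920 = 0.04359.
From Q = K·A·i, K = Q / (A·i) = 1570 / (691.0 × 0.04359) = 52.13 m/day.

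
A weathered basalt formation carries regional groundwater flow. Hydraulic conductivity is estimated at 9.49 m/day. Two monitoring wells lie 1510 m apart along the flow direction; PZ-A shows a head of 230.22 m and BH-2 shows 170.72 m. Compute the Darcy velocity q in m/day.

Hydraulic gradient i = (230.22 − 170.72) / 1510 = 59.5 / 1510 = 0.03940.
Specific discharge q = K · i = 9.490 × 0.03940 = 0.3739 m/day.

0.374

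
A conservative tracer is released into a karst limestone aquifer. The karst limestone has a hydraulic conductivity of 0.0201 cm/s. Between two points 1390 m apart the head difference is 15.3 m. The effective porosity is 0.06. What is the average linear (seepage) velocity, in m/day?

Convert K: 0.0201 cm/s × 864 = 17.37 m/day.
Hydraulic gradient i = Δh / L = 15.3 / 1390 = 0.01101.
Darcy flux q = K · i = 17.37 × 0.01101 = 0.1912 m/day.
Seepage velocity v = q / n_e = 0.1912 / 0.06 = 3.186 m/day.

3.19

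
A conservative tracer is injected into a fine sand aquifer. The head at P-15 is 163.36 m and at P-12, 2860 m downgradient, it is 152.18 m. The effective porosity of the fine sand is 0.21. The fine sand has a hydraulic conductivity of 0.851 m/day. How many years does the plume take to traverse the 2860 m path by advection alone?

494

Hydraulic gradient i = (163.36 − 152.18) / 2860 = 11.18 / 2860 = 0.003909.
Darcy flux q = K · i = 0.8510 × 0.003909 = 0.003327 m/day.
Seepage velocity v = q / n_e = 0.003327 / 0.21 = 0.01584 m/day.
Travel time t = L / v = 2860 / 0.01584 = 1.805e+05 days = 494.3 years.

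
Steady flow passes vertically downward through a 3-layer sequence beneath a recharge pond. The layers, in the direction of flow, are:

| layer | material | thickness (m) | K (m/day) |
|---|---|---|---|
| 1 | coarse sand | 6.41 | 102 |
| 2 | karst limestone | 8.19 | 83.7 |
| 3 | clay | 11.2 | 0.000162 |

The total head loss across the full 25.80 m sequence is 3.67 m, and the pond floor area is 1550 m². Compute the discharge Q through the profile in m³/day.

0.0823

Flow is perpendicular to layering, so the layers act in series and the equivalent K is the thickness-weighted harmonic mean.
Total thickness L = 6.41 + 8.19 + 11.2 = 25.80 m.
Σ(b_i/K_i) = 6.41/102 + 8.19/83.7 + 11.2/0.000162 = 69136 d.
K_eq = L / Σ(b_i/K_i) = 25.80 / 69136 = 0.0003732 m/day.
Q = K_eq · A · (Δh/L) = 0.0003732 × 1550 × (3.67/25.80) = 0.08228 m³/day.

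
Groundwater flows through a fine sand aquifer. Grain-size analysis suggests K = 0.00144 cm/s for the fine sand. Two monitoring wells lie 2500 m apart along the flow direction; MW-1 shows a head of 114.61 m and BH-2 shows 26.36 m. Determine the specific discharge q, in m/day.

Convert K: 0.00144 cm/s × 864 = 1.244 m/day.
Hydraulic gradient i = (114.61 − 26.36) / 2500 = 88.25 / 2500 = 0.03530.
Specific discharge q = K · i = 1.244 × 0.03530 = 0.04392 m/day.

0.0439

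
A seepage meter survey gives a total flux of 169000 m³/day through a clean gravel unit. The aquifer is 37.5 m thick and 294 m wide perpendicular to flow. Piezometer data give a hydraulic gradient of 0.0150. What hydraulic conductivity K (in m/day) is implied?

1020

Cross-sectional area A = 294 × 37.5 = 11025 m².
Hydraulic gradient i = 0.0150.
From Q = K·A·i, K = Q / (A·i) = 169000 / (11025 × 0.01500) = 1022 m/day.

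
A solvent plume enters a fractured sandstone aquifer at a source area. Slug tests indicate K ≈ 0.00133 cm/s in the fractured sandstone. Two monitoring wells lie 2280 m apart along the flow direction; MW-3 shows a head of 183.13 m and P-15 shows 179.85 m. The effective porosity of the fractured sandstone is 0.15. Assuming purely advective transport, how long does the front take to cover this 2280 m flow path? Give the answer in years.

566

Convert K: 0.00133 cm/s × 864 = 1.149 m/day.
Hydraulic gradient i = (183.13 − 179.85) / 2280 = 3.28 / 2280 = 0.001439.
Darcy flux q = K · i = 1.149 × 0.001439 = 0.001653 m/day.
Seepage velocity v = q / n_e = 0.001653 / 0.15 = 0.01102 m/day.
Travel time t = L / v = 2280 / 0.01102 = 2.069e+05 days = 566.4 years.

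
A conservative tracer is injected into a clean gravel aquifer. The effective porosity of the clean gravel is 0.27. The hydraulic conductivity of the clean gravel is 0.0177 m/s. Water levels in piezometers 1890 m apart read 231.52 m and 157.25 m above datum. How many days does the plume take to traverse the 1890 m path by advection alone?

Convert K: 0.0177 m/s × 86400 = 1529 m/day.
Hydraulic gradient i = (231.52 − 157.25) / 1890 = 74.27 / 1890 = 0.03930.
Darcy flux q = K · i = 1529 × 0.03930 = 60.10 m/day.
Seepage velocity v = q / n_e = 60.10 / 0.27 = 222.6 m/day.
Travel time t = L / v = 1890 / 222.6 = 8.492 days.

8.49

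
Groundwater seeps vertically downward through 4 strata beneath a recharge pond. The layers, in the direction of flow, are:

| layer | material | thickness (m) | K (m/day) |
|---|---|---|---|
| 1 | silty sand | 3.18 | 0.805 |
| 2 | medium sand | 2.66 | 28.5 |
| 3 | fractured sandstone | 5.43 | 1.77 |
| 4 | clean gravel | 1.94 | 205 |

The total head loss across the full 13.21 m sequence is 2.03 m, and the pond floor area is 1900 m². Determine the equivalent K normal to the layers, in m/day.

Flow is perpendicular to layering, so the layers act in series and the equivalent K is the thickness-weighted harmonic mean.
Total thickness L = 3.18 + 2.66 + 5.43 + 1.94 = 13.21 m.
Σ(b_i/K_i) = 3.18/0.805 + 2.66/28.5 + 5.43/1.77 + 1.94/205 = 7.121 d.
K_eq = L / Σ(b_i/K_i) = 13.21 / 7.121 = 1.855 m/day.

1.86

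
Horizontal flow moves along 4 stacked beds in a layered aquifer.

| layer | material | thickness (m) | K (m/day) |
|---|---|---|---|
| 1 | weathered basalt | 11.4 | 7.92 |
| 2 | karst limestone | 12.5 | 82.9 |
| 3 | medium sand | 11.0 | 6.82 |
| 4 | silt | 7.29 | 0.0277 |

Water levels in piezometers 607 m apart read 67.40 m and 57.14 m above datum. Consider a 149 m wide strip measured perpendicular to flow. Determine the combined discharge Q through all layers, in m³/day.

Flow is parallel to layering, so each bed carries its own Darcy discharge and the transmissivities add.
Σ(K_i·b_i) = 7.92×11.4 + 82.9×12.5 + 6.82×11.0 + 0.0277×7.29 = 1202 m²/day.
Hydraulic gradient i = (67.40 − 57.14) / 607 = 10.26 / 607 = 0.01690.
Q = Σ(K_i·b_i) · W · i = 1202 × 149 × 0.01690 = 3027 m³/day.

3030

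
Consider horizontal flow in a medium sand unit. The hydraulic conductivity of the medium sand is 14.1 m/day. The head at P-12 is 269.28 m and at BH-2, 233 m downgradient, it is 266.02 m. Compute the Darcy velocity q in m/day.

Hydraulic gradient i = (269.28 − 266.02) / 233 = 3.26 / 233 = 0.01399.
Specific discharge q = K · i = 14.10 × 0.01399 = 0.1973 m/day.

0.197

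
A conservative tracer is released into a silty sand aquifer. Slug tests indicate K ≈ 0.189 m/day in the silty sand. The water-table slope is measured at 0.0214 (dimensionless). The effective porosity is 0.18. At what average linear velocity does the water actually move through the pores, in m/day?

Hydraulic gradient i = 0.0214.
Darcy flux q = K · i = 0.1890 × 0.02140 = 0.004045 m/day.
Seepage velocity v = q / n_e = 0.004045 / 0.18 = 0.02247 m/day.

0.0225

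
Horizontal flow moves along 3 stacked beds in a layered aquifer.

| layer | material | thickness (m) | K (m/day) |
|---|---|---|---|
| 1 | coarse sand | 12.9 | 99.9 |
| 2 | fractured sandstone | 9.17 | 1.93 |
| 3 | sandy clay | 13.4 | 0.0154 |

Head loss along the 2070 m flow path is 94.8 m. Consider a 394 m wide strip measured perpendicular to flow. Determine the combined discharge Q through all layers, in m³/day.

Flow is parallel to layering, so each bed carries its own Darcy discharge and the transmissivities add.
Σ(K_i·b_i) = 99.9×12.9 + 1.93×9.17 + 0.0154×13.4 = 1307 m²/day.
Hydraulic gradient i = Δh / L = 94.8 / 2070 = 0.04580.
Q = Σ(K_i·b_i) · W · i = 1307 × 394 × 0.04580 = 23577 m³/day.

23600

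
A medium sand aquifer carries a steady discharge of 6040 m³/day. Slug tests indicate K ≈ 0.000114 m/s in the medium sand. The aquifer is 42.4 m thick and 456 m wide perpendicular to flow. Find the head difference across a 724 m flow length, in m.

23.0

Convert K: 0.000114 m/s × 86400 = 9.850 m/day.
Cross-sectional area A = 456 × 42.4 = 19334 m².
From Q = K·A·i, i = Q / (K·A) = 6040 / (9.850 × 19334) = 0.03172.
Head loss Δh = i · L = 0.03172 × 724 = 22.96 m.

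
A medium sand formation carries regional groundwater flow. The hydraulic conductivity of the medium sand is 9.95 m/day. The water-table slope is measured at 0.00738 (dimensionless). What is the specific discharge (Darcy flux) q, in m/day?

Hydraulic gradient i = 0.00738.
Specific discharge q = K · i = 9.950 × 0.007380 = 0.07343 m/day.

0.0734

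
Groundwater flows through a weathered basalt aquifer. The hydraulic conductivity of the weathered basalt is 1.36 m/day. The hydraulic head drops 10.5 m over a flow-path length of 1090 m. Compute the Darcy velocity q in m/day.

0.0131

Hydraulic gradient i = Δh / L = 10.5 / 1090 = 0.009633.
Specific discharge q = K · i = 1.360 × 0.009633 = 0.01310 m/day.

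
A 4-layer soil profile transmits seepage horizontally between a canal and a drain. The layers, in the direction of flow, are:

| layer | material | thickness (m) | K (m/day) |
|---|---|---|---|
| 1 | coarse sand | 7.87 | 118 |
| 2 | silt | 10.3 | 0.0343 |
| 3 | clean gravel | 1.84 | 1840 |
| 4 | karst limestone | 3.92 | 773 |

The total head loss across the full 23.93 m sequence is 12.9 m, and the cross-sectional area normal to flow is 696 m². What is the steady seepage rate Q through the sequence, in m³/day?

Flow is perpendicular to layering, so the layers act in series and the equivalent K is the thickness-weighted harmonic mean.
Total thickness L = 7.87 + 10.3 + 1.84 + 3.92 = 23.93 m.
Σ(b_i/K_i) = 7.87/118 + 10.3/0.0343 + 1.84/1840 + 3.92/773 = 300.4 d.
K_eq = L / Σ(b_i/K_i) = 23.93 / 300.4 = 0.07967 m/day.
Q = K_eq · A · (Δh/L) = 0.07967 × 696 × (12.9/23.93) = 29.89 m³/day.

29.9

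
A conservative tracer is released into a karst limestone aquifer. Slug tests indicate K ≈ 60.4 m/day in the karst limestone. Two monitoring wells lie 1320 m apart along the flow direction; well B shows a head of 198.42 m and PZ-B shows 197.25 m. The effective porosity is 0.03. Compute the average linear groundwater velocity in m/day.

Hydraulic gradient i = (198.42 − 197.25) / 1320 = 1.17 / 1320 = 0.0008864.
Darcy flux q = K · i = 60.40 × 0.0008864 = 0.05354 m/day.
Seepage velocity v = q / n_e = 0.05354 / 0.03 = 1.785 m/day.

1.78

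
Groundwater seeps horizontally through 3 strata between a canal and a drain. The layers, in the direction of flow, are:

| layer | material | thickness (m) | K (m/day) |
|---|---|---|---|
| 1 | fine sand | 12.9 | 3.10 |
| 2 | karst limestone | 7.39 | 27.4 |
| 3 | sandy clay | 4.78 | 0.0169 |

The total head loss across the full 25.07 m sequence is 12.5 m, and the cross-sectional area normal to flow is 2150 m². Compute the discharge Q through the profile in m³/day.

Flow is perpendicular to layering, so the layers act in series and the equivalent K is the thickness-weighted harmonic mean.
Total thickness L = 12.9 + 7.39 + 4.78 = 25.07 m.
Σ(b_i/K_i) = 12.9/3.10 + 7.39/27.4 + 4.78/0.0169 = 287.3 d.
K_eq = L / Σ(b_i/K_i) = 25.07 / 287.3 = 0.08727 m/day.
Q = K_eq · A · (Δh/L) = 0.08727 × 2150 × (12.5/25.07) = 93.55 m³/day.

93.6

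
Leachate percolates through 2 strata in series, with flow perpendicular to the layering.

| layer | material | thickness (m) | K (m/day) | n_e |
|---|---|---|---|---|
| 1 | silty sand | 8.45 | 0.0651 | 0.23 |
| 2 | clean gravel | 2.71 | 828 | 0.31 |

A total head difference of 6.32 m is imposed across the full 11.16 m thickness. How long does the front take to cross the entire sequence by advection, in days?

With flow normal to the layers, continuity requires the same specific discharge q through every layer.
Σ(b_i/K_i) = 8.45/0.0651 + 2.71/828 = 129.8 d.
q = Δh / Σ(b_i/K_i) = 6.32 / 129.8 = 0.04869 m/day.
In each layer the seepage velocity is v_i = q/n_i, so the layer transit time is t_i = b_i·n_i / q:
  layer 1 (silty sand): t_1 = 8.45 × 0.23 / 0.04869 = 39.92 d
  layer 2 (clean gravel): t_2 = 2.71 × 0.31 / 0.04869 = 17.25 d
Total t = Σ t_i = 57.17 days.

57.2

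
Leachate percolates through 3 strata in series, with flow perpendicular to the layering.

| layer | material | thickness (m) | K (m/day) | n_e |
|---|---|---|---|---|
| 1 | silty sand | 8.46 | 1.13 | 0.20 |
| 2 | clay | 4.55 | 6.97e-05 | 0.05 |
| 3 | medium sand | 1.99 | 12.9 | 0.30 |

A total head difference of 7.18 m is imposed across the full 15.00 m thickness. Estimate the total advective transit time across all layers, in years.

With flow normal to the layers, continuity requires the same specific discharge q through every layer.
Σ(b_i/K_i) = 8.46/1.13 + 4.55/6.97e-05 + 1.99/12.9 = 65287 d.
q = Δh / Σ(b_i/K_i) = 7.18 / 65287 = 0.0001100 m/day.
In each layer the seepage velocity is v_i = q/n_i, so the layer transit time is t_i = b_i·n_i / q:
  layer 1 (silty sand): t_1 = 8.46 × 0.20 / 0.0001100 = 15385 d
  layer 2 (clay): t_2 = 4.55 × 0.05 / 0.0001100 = 2069 d
  layer 3 (medium sand): t_3 = 1.99 × 0.30 / 0.0001100 = 5428 d
Total t = Σ t_i = 22882 days = 62.65 years.

62.6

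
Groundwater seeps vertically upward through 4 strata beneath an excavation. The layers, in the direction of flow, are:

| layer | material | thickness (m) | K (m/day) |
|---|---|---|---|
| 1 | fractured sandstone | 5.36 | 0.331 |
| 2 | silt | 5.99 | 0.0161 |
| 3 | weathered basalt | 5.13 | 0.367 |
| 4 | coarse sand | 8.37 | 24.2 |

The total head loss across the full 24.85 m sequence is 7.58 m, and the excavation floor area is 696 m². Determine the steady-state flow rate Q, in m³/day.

13.1

Flow is perpendicular to layering, so the layers act in series and the equivalent K is the thickness-weighted harmonic mean.
Total thickness L = 5.36 + 5.99 + 5.13 + 8.37 = 24.85 m.
Σ(b_i/K_i) = 5.36/0.331 + 5.99/0.0161 + 5.13/0.367 + 8.37/24.2 = 402.6 d.
K_eq = L / Σ(b_i/K_i) = 24.85 / 402.6 = 0.06173 m/day.
Q = K_eq · A · (Δh/L) = 0.06173 × 696 × (7.58/24.85) = 13.11 m³/day.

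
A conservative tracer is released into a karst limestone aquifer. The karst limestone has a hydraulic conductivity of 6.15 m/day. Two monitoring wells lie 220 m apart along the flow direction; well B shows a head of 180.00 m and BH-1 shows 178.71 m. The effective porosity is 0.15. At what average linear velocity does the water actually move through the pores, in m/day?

Hydraulic gradient i = (180.00 − 178.71) / 220 = 1.29 / 220 = 0.005864.
Darcy flux q = K · i = 6.150 × 0.005864 = 0.03606 m/day.
Seepage velocity v = q / n_e = 0.03606 / 0.15 = 0.2404 m/day.

0.240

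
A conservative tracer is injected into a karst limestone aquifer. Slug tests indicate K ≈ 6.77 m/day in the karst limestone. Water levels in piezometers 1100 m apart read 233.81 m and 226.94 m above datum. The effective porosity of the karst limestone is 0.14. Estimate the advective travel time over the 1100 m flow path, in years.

9.97

Hydraulic gradient i = (233.81 − 226.94) / 1100 = 6.87 / 1100 = 0.006245.
Darcy flux q = K · i = 6.770 × 0.006245 = 0.04228 m/day.
Seepage velocity v = q / n_e = 0.04228 / 0.14 = 0.3020 m/day.
Travel time t = L / v = 1100 / 0.3020 = 3642 days = 9.972 years.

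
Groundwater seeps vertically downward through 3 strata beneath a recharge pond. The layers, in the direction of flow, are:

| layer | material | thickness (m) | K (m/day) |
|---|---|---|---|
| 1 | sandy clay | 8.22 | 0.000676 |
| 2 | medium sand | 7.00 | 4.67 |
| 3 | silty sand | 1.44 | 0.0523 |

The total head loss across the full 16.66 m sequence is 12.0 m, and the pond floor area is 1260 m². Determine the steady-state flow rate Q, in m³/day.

Flow is perpendicular to layering, so the layers act in series and the equivalent K is the thickness-weighted harmonic mean.
Total thickness L = 8.22 + 7.00 + 1.44 = 16.66 m.
Σ(b_i/K_i) = 8.22/0.000676 + 7.00/4.67 + 1.44/0.0523 = 12189 d.
K_eq = L / Σ(b_i/K_i) = 16.66 / 12189 = 0.001367 m/day.
Q = K_eq · A · (Δh/L) = 0.001367 × 1260 × (12.0/16.66) = 1.240 m³/day.

1.24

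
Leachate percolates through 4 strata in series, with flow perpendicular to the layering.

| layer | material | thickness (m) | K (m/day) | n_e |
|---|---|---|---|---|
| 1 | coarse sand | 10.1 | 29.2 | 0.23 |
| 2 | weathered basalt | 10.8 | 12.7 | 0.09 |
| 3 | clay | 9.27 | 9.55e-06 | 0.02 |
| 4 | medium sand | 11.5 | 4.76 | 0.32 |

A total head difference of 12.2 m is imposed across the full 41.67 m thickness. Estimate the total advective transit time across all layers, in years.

With flow normal to the layers, continuity requires the same specific discharge q through every layer.
Σ(b_i/K_i) = 10.1/29.2 + 10.8/12.7 + 9.27/9.55e-06 + 11.5/4.76 = 9.707e+05 d.
q = Δh / Σ(b_i/K_i) = 12.2 / 9.707e+05 = 1.257e-05 m/day.
In each layer the seepage velocity is v_i = q/n_i, so the layer transit time is t_i = b_i·n_i / q:
  layer 1 (coarse sand): t_1 = 10.1 × 0.23 / 1.257e-05 = 1.848e+05 d
  layer 2 (weathered basalt): t_2 = 10.8 × 0.09 / 1.257e-05 = 77336 d
  layer 3 (clay): t_3 = 9.27 × 0.02 / 1.257e-05 = 14751 d
  layer 4 (medium sand): t_4 = 11.5 × 0.32 / 1.257e-05 = 2.928e+05 d
Total t = Σ t_i = 5.697e+05 days = 1560 years.

1560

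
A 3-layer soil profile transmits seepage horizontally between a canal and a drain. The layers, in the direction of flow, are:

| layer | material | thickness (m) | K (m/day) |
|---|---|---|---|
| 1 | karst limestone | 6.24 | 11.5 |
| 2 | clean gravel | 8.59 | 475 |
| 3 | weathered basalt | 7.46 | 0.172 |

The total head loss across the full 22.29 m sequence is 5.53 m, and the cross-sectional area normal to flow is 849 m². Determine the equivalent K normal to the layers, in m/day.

0.507

Flow is perpendicular to layering, so the layers act in series and the equivalent K is the thickness-weighted harmonic mean.
Total thickness L = 6.24 + 8.59 + 7.46 = 22.29 m.
Σ(b_i/K_i) = 6.24/11.5 + 8.59/475 + 7.46/0.172 = 43.93 d.
K_eq = L / Σ(b_i/K_i) = 22.29 / 43.93 = 0.5074 m/day.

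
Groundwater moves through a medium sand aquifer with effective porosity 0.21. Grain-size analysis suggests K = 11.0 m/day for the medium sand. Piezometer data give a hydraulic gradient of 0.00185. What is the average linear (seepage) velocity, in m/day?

Hydraulic gradient i = 0.00185.
Darcy flux q = K · i = 11.00 × 0.001850 = 0.02035 m/day.
Seepage velocity v = q / n_e = 0.02035 / 0.21 = 0.09690 m/day.

0.0969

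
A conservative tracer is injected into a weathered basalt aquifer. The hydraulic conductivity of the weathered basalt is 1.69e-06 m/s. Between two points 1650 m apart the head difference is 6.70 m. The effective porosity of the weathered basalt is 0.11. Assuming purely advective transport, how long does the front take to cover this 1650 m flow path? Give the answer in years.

Convert K: 1.69e-06 m/s × 86400 = 0.1460 m/day.
Hydraulic gradient i = Δh / L = 6.70 / 1650 = 0.004061.
Darcy flux q = K · i = 0.1460 × 0.004061 = 0.0005929 m/day.
Seepage velocity v = q / n_e = 0.0005929 / 0.11 = 0.005390 m/day.
Travel time t = L / v = 1650 / 0.005390 = 3.061e+05 days = 838.1 years.

838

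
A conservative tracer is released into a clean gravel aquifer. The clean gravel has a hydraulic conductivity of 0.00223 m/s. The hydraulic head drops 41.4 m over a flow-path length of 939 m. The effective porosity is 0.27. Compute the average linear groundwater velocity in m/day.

Convert K: 0.00223 m/s × 86400 = 192.7 m/day.
Hydraulic gradient i = Δh / L = 41.4 / 939 = 0.04409.
Darcy flux q = K · i = 192.7 × 0.04409 = 8.495 m/day.
Seepage velocity v = q / n_e = 8.495 / 0.27 = 31.46 m/day.

31.5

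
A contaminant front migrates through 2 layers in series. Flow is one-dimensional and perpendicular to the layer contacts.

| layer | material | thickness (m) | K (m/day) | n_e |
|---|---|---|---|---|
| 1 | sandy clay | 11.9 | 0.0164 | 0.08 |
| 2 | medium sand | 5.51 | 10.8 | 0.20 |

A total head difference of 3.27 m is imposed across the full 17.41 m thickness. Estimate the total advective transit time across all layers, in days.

With flow normal to the layers, continuity requires the same specific discharge q through every layer.
Σ(b_i/K_i) = 11.9/0.0164 + 5.51/10.8 = 726.1 d.
q = Δh / Σ(b_i/K_i) = 3.27 / 726.1 = 0.004503 m/day.
In each layer the seepage velocity is v_i = q/n_i, so the layer transit time is t_i = b_i·n_i / q:
  layer 1 (sandy clay): t_1 = 11.9 × 0.08 / 0.004503 = 211.4 d
  layer 2 (medium sand): t_2 = 5.51 × 0.20 / 0.004503 = 244.7 d
Total t = Σ t_i = 456.1 days.

456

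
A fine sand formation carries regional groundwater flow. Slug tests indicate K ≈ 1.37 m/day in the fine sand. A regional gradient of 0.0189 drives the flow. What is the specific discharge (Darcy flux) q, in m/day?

0.0259

Hydraulic gradient i = 0.0189.
Specific discharge q = K · i = 1.370 × 0.01890 = 0.02589 m/day.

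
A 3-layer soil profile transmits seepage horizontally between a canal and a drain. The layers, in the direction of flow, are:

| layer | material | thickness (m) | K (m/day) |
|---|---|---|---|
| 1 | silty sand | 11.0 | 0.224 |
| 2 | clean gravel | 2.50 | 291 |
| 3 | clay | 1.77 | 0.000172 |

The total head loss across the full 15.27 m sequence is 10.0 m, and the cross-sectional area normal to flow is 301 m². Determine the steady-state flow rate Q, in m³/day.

0.291

Flow is perpendicular to layering, so the layers act in series and the equivalent K is the thickness-weighted harmonic mean.
Total thickness L = 11.0 + 2.50 + 1.77 = 15.27 m.
Σ(b_i/K_i) = 11.0/0.224 + 2.50/291 + 1.77/0.000172 = 10340 d.
K_eq = L / Σ(b_i/K_i) = 15.27 / 10340 = 0.001477 m/day.
Q = K_eq · A · (Δh/L) = 0.001477 × 301 × (10.0/15.27) = 0.2911 m³/day.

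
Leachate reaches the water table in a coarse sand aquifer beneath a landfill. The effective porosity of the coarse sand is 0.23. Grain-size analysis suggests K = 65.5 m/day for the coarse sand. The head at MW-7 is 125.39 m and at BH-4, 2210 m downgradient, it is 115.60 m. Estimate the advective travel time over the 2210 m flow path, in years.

4.80

Hydraulic gradient i = (125.39 − 115.60) / 2210 = 9.79 / 2210 = 0.004430.
Darcy flux q = K · i = 65.50 × 0.004430 = 0.2902 m/day.
Seepage velocity v = q / n_e = 0.2902 / 0.23 = 1.262 m/day.
Travel time t = L / v = 2210 / 1.262 = 1752 days = 4.796 years.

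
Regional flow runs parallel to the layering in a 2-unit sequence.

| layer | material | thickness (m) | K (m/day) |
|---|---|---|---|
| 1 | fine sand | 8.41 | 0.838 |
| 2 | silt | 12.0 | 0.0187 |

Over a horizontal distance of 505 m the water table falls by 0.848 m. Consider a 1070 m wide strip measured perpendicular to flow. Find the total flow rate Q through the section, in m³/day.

13.1

Flow is parallel to layering, so each bed carries its own Darcy discharge and the transmissivities add.
Σ(K_i·b_i) = 0.838×8.41 + 0.0187×12.0 = 7.272 m²/day.
Hydraulic gradient i = Δh / L = 0.848 / 505 = 0.001679.
Q = Σ(K_i·b_i) · W · i = 7.272 × 1070 × 0.001679 = 13.07 m³/day.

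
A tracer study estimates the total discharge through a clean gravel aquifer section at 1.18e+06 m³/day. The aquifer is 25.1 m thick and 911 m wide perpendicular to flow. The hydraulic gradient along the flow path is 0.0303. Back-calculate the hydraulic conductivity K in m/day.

1700

Cross-sectional area A = 911 × 25.1 = 22866 m².
Hydraulic gradient i = 0.0303.
From Q = K·A·i, K = Q / (A·i) = 1.18e+06 / (22866 × 0.03030) = 1703 m/day.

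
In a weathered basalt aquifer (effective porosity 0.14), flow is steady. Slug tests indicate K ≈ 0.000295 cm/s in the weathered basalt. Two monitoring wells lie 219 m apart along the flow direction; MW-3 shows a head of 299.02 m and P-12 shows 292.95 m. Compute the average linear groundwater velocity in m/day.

Convert K: 0.000295 cm/s × 864 = 0.2549 m/day.
Hydraulic gradient i = (299.02 − 292.95) / 219 = 6.07 / 219 = 0.02772.
Darcy flux q = K · i = 0.2549 × 0.02772 = 0.007064 m/day.
Seepage velocity v = q / n_e = 0.007064 / 0.14 = 0.05046 m/day.

0.0505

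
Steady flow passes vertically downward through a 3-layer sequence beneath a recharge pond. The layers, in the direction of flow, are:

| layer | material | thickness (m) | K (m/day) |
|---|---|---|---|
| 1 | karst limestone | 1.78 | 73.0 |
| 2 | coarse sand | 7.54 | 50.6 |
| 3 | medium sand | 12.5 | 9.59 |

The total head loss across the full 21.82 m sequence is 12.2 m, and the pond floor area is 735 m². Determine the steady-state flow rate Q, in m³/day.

6070

Flow is perpendicular to layering, so the layers act in series and the equivalent K is the thickness-weighted harmonic mean.
Total thickness L = 1.78 + 7.54 + 12.5 = 21.82 m.
Σ(b_i/K_i) = 1.78/73.0 + 7.54/50.6 + 12.5/9.59 = 1.477 d.
K_eq = L / Σ(b_i/K_i) = 21.82 / 1.477 = 14.77 m/day.
Q = K_eq · A · (Δh/L) = 14.77 × 735 × (12.2/21.82) = 6072 m³/day.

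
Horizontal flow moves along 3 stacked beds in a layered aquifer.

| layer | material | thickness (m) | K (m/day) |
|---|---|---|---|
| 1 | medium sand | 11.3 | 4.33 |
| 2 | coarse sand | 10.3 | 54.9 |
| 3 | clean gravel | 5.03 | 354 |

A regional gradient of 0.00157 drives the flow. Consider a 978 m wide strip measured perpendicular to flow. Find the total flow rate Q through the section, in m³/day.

Flow is parallel to layering, so each bed carries its own Darcy discharge and the transmissivities add.
Σ(K_i·b_i) = 4.33×11.3 + 54.9×10.3 + 354×5.03 = 2395 m²/day.
Hydraulic gradient i = 0.00157.
Q = Σ(K_i·b_i) · W · i = 2395 × 978 × 0.001570 = 3677 m³/day.

3680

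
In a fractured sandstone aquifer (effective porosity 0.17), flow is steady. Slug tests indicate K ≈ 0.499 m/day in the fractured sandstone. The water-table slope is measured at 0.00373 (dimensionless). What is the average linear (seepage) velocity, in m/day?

0.0109

Hydraulic gradient i = 0.00373.
Darcy flux q = K · i = 0.4990 × 0.003730 = 0.001861 m/day.
Seepage velocity v = q / n_e = 0.001861 / 0.17 = 0.01095 m/day.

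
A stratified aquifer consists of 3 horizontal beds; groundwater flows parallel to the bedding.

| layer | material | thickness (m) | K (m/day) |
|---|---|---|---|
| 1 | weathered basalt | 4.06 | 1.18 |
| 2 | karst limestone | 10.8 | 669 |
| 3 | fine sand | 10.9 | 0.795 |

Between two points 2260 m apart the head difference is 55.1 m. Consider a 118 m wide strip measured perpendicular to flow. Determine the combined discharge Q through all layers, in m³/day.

Flow is parallel to layering, so each bed carries its own Darcy discharge and the transmissivities add.
Σ(K_i·b_i) = 1.18×4.06 + 669×10.8 + 0.795×10.9 = 7239 m²/day.
Hydraulic gradient i = Δh / L = 55.1 / 2260 = 0.02438.
Q = Σ(K_i·b_i) · W · i = 7239 × 118 × 0.02438 = 20825 m³/day.

20800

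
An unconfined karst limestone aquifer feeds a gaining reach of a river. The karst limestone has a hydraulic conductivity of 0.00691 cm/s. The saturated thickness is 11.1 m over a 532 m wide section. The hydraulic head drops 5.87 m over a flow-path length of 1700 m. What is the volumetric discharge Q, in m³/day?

Convert K: 0.00691 cm/s × 864 = 5.970 m/day.
Cross-sectional area A = 532 × 11.1 = 5905 m².
Hydraulic gradient i = Δh / L = 5.87 / 1700 = 0.003453.
Darcy's law: Q = K · A · i = 5.970 × 5905 × 0.003453 = 121.7 m³/day.

122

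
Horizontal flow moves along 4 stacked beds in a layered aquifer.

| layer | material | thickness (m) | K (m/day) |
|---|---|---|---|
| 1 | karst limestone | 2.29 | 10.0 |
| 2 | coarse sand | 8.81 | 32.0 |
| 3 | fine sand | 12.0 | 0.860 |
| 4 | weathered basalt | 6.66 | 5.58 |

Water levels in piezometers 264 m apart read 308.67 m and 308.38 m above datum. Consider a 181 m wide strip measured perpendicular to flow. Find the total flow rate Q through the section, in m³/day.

Flow is parallel to layering, so each bed carries its own Darcy discharge and the transmissivities add.
Σ(K_i·b_i) = 10.0×2.29 + 32.0×8.81 + 0.860×12.0 + 5.58×6.66 = 352.3 m²/day.
Hydraulic gradient i = (308.67 − 308.38) / 264 = 0.29 / 264 = 0.001098.
Q = Σ(K_i·b_i) · W · i = 352.3 × 181 × 0.001098 = 70.05 m³/day.

70.0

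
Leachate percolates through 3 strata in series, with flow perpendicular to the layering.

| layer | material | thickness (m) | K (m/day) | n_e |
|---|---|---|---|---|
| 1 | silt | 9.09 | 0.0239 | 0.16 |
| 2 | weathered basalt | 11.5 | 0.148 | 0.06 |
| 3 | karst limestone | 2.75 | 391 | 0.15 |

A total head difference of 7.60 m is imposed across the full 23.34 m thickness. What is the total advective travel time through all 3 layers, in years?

0.422

With flow normal to the layers, continuity requires the same specific discharge q through every layer.
Σ(b_i/K_i) = 9.09/0.0239 + 11.5/0.148 + 2.75/391 = 458.0 d.
q = Δh / Σ(b_i/K_i) = 7.60 / 458.0 = 0.01659 m/day.
In each layer the seepage velocity is v_i = q/n_i, so the layer transit time is t_i = b_i·n_i / q:
  layer 1 (silt): t_1 = 9.09 × 0.16 / 0.01659 = 87.66 d
  layer 2 (weathered basalt): t_2 = 11.5 × 0.06 / 0.01659 = 41.59 d
  layer 3 (karst limestone): t_3 = 2.75 × 0.15 / 0.01659 = 24.86 d
Total t = Σ t_i = 154.1 days = 0.4219 years.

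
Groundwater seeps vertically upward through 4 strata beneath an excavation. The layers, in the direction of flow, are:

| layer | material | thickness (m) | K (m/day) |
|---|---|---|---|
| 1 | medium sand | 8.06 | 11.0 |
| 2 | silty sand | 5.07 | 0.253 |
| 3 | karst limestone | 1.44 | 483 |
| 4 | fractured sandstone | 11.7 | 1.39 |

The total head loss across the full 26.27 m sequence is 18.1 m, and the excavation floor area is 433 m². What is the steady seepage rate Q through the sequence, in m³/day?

268

Flow is perpendicular to layering, so the layers act in series and the equivalent K is the thickness-weighted harmonic mean.
Total thickness L = 8.06 + 5.07 + 1.44 + 11.7 = 26.27 m.
Σ(b_i/K_i) = 8.06/11.0 + 5.07/0.253 + 1.44/483 + 11.7/1.39 = 29.19 d.
K_eq = L / Σ(b_i/K_i) = 26.27 / 29.19 = 0.8999 m/day.
Q = K_eq · A · (Δh/L) = 0.8999 × 433 × (18.1/26.27) = 268.5 m³/day.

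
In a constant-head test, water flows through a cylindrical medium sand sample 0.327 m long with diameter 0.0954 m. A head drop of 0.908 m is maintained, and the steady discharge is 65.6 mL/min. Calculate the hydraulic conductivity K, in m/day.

4.76

Cross-sectional area A = π·(d/2)² = π × (0.0954/2)² = 0.007148 m².
Convert discharge: 65.6 mL/min = 1.093e-06 m³/s.
Darcy's law rearranged: K = Q·L / (A·Δh) = 1.093e-06 × 0.327 / (0.007148 × 0.908) = 5.508e-05 m/s = 4.759 m/day.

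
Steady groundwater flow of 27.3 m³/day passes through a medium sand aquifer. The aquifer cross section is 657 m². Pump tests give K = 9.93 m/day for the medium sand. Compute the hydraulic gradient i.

From Q = K·A·i, i = Q / (K·A) = 27.3 / (9.930 × 657.0) = 0.004185.

0.00418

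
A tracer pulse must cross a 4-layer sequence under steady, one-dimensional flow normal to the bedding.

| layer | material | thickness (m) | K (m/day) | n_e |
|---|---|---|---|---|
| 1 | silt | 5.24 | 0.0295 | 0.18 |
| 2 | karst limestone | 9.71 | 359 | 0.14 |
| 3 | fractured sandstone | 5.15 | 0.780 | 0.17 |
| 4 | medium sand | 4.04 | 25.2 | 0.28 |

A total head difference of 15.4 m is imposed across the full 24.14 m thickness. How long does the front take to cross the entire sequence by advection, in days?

With flow normal to the layers, continuity requires the same specific discharge q through every layer.
Σ(b_i/K_i) = 5.24/0.0295 + 9.71/359 + 5.15/0.780 + 4.04/25.2 = 184.4 d.
q = Δh / Σ(b_i/K_i) = 15.4 / 184.4 = 0.08351 m/day.
In each layer the seepage velocity is v_i = q/n_i, so the layer transit time is t_i = b_i·n_i / q:
  layer 1 (silt): t_1 = 5.24 × 0.18 / 0.08351 = 11.29 d
  layer 2 (karst limestone): t_2 = 9.71 × 0.14 / 0.08351 = 16.28 d
  layer 3 (fractured sandstone): t_3 = 5.15 × 0.17 / 0.08351 = 10.48 d
  layer 4 (medium sand): t_4 = 4.04 × 0.28 / 0.08351 = 13.55 d
Total t = Σ t_i = 51.60 days.

51.6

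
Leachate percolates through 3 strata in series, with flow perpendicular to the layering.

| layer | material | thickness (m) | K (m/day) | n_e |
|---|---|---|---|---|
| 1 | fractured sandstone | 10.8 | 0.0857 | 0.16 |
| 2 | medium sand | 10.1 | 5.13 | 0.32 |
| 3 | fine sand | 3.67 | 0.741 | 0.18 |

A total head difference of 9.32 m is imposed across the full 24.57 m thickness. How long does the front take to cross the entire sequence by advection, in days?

80.2

With flow normal to the layers, continuity requires the same specific discharge q through every layer.
Σ(b_i/K_i) = 10.8/0.0857 + 10.1/5.13 + 3.67/0.741 = 132.9 d.
q = Δh / Σ(b_i/K_i) = 9.32 / 132.9 = 0.07011 m/day.
In each layer the seepage velocity is v_i = q/n_i, so the layer transit time is t_i = b_i·n_i / q:
  layer 1 (fractured sandstone): t_1 = 10.8 × 0.16 / 0.07011 = 24.65 d
  layer 2 (medium sand): t_2 = 10.1 × 0.32 / 0.07011 = 46.10 d
  layer 3 (fine sand): t_3 = 3.67 × 0.18 / 0.07011 = 9.423 d
Total t = Σ t_i = 80.17 days.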